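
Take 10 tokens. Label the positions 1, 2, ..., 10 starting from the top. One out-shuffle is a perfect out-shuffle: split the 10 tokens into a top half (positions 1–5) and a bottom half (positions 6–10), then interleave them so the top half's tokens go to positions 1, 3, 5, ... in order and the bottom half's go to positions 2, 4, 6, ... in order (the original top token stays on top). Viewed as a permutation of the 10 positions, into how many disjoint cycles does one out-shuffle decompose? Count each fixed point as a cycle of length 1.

Trace each unvisited position around until it returns:
(1) (2 3 5 9 8 6) (4 7) (10)
4 cycles in total.

4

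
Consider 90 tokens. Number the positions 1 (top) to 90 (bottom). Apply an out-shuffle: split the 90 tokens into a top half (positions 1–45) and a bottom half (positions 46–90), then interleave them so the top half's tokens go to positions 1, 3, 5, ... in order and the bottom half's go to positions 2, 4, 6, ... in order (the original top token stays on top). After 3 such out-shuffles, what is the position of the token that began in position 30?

55

Track the token's position through each out-shuffle:
30 → 59 → 28 → 55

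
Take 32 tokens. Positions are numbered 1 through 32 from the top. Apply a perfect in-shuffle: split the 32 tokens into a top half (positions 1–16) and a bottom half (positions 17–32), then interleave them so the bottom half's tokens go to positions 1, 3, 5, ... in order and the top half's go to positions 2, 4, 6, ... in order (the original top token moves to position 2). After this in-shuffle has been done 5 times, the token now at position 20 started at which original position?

13

Work backwards from position 20, undoing one in-shuffle at a time:
20 ← 10 ← 5 ← 19 ← 26 ← 13
So the token now at position 20 started at position 13.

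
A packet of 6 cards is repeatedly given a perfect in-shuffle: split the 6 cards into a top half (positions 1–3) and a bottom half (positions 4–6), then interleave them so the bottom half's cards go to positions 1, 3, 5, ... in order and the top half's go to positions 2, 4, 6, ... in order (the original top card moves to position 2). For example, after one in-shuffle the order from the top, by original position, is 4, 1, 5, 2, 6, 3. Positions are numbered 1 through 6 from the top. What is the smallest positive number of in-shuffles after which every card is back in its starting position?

3

The in-shuffle permutes the 6 positions with cycle lengths [3, 3].
Every card is home exactly when every cycle has completed a whole number of laps, i.e. after lcm(3) = 3 in-shuffles.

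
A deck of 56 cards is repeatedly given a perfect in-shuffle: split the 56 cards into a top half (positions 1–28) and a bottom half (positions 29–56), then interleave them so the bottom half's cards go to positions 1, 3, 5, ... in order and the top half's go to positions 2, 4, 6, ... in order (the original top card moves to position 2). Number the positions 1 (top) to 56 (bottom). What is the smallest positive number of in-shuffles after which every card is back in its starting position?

The in-shuffle permutes the 56 positions with cycle lengths [2, 18, 18, 18].
Every card is home exactly when every cycle has completed a whole number of laps, i.e. after lcm(2, 18) = 18 in-shuffles.

18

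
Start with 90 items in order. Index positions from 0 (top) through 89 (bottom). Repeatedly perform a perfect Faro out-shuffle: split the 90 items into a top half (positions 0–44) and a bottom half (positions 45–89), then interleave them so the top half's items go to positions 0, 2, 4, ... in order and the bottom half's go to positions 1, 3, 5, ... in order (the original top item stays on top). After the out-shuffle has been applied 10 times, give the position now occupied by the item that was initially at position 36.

18

Track the item's position through each out-shuffle:
36 → 72 → 55 → 21 → 42 → 84 → 79 → 69 → 49 → 9 → 18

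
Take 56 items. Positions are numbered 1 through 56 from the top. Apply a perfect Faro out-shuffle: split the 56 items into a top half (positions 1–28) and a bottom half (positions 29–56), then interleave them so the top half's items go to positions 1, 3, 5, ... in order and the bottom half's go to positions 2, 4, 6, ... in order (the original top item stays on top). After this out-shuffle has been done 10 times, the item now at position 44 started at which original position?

33

Work backwards from position 44, undoing one out-shuffle at a time:
44 ← 50 ← 53 ← 27 ← 14 ← 35 ← 18 ← 37 ← 19 ← 10 ← 33
So the item now at position 44 started at position 33.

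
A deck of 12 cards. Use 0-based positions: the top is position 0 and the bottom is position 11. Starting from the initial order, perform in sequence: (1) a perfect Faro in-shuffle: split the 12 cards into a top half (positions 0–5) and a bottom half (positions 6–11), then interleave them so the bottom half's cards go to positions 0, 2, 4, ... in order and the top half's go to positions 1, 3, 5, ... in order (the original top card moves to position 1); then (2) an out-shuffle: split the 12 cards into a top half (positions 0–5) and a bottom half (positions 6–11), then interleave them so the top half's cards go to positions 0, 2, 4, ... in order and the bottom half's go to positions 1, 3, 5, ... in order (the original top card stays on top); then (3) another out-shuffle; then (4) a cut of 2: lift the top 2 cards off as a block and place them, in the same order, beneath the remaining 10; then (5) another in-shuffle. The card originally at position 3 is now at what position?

9

Track the card from position 3 forward through each operation:
  after op 1 (in-shuffle): 3 → 7
  after op 2 (out-shuffle): 7 → 3
  after op 3 (out-shuffle): 3 → 6
  after op 4 (cut 2): 6 → 4
  after op 5 (in-shuffle): 4 → 9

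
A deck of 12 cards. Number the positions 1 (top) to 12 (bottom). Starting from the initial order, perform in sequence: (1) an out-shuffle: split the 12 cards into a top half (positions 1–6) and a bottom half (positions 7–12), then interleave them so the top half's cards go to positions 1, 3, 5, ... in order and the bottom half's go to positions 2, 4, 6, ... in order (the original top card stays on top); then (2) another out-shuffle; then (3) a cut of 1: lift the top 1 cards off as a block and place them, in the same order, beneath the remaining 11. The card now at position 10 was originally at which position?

9

Undo the operations in reverse order, starting from position 10:
  undo op 3 (cut 1): 10 ← 11
  undo op 2 (out-shuffle, from top half): 11 ← 6
  undo op 1 (out-shuffle, from bottom half): 6 ← 9
So the card at position 10 came from original position 9.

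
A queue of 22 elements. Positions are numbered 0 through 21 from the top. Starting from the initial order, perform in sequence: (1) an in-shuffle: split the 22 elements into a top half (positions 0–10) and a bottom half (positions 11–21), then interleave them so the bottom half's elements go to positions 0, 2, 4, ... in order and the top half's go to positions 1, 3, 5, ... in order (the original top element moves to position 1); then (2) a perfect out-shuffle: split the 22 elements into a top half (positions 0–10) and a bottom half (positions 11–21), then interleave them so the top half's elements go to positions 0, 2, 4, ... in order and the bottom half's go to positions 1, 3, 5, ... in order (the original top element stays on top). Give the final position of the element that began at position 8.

Track the element from position 8 forward through each operation:
  after op 1 (in-shuffle): 8 → 17
  after op 2 (out-shuffle): 17 → 13

13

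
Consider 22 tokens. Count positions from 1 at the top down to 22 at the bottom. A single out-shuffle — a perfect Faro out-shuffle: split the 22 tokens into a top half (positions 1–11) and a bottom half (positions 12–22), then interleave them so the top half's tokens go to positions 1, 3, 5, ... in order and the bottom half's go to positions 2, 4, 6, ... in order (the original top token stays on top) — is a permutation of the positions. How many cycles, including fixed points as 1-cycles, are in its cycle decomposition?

Trace each unvisited position around until it returns:
(1) (2 3 5 9 17 12) (4 7 13) (6 11 21 20 18 14) (8 15) (10 19 16) (22)
7 cycles in total.

7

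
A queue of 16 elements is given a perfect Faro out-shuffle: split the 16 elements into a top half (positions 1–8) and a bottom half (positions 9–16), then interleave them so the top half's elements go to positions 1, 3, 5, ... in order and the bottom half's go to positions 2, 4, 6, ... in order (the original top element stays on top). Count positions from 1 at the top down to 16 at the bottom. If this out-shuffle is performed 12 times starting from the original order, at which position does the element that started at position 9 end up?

Track the element's position through each out-shuffle:
9 → 2 → 3 → 5 → 9 → 2 → 3 → 5 → 9 → 2 → 3 → 5 → 9

9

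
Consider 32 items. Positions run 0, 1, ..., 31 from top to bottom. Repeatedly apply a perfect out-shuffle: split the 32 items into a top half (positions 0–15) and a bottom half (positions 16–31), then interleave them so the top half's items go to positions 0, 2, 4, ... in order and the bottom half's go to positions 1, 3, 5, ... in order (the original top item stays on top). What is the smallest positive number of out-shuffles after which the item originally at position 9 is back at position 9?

5

Follow position 9 under repeated out-shuffles:
9 → 18 → 5 → 10 → 20 → 9
It first returns after 5 out-shuffles.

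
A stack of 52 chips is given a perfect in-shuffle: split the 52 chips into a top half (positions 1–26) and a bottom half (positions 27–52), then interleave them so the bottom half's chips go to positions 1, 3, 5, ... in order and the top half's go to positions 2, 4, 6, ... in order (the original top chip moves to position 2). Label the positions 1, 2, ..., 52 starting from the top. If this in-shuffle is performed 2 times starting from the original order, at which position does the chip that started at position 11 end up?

44

Track the chip's position through each in-shuffle:
11 → 22 → 44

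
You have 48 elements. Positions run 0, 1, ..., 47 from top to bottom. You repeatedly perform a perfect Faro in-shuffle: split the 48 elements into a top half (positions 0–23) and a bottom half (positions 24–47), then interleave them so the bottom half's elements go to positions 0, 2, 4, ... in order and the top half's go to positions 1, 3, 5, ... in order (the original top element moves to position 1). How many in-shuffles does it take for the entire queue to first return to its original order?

The in-shuffle permutes the 48 positions with cycle lengths [3, 3, 21, 21].
Every element is home exactly when every cycle has completed a whole number of laps, i.e. after lcm(3, 21) = 21 in-shuffles.

21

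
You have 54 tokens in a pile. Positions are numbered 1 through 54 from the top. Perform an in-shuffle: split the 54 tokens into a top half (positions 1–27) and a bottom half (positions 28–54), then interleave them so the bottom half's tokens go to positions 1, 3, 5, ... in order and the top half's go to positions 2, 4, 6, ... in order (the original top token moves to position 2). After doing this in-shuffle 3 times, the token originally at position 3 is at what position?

24

Track the token's position through each in-shuffle:
3 → 6 → 12 → 24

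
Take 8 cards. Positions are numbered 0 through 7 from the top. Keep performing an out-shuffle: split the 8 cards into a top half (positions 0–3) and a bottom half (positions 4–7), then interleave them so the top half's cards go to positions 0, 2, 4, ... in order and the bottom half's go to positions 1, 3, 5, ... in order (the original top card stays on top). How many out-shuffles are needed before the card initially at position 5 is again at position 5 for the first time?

3

Follow position 5 under repeated out-shuffles:
5 → 3 → 6 → 5
It first returns after 3 out-shuffles.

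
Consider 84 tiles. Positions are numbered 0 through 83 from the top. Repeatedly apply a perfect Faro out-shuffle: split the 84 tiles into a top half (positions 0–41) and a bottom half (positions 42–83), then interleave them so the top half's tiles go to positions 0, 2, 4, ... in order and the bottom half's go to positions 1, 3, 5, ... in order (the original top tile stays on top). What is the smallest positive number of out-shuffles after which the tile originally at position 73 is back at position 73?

Follow position 73 under repeated out-shuffles:
73 → 63 → 43 → 3 → 6 → 12 → 24 → 48 → ... → 73 (length 82)
It first returns after 82 out-shuffles.

82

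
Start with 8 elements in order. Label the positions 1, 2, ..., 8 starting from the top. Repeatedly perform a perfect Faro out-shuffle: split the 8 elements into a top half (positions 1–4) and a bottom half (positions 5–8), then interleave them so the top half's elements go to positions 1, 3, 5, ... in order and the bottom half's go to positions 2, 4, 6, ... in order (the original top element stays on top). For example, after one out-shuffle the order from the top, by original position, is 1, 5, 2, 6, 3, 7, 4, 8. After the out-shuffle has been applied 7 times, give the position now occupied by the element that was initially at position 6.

Track the element's position through each out-shuffle:
6 → 4 → 7 → 6 → 4 → 7 → 6 → 4

4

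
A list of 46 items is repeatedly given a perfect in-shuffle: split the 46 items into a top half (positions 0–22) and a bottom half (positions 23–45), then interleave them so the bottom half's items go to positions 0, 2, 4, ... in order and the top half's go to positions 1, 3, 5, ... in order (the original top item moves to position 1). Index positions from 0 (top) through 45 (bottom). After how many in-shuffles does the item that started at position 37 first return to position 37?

Follow position 37 under repeated in-shuffles:
37 → 28 → 10 → 21 → 43 → 40 → 34 → 22 → ... → 37 (length 23)
It first returns after 23 in-shuffles.

23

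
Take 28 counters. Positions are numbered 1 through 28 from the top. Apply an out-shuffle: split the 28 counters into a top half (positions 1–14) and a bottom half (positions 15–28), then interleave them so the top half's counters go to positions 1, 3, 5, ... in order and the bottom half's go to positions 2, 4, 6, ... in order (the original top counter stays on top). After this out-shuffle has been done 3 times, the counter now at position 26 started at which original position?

Work backwards from position 26, undoing one out-shuffle at a time:
26 ← 27 ← 14 ← 21
So the counter now at position 26 started at position 21.

21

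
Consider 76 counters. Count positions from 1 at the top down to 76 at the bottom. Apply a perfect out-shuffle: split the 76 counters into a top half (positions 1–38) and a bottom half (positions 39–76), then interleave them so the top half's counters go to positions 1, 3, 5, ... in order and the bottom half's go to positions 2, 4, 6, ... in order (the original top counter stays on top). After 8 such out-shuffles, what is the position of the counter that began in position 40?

10

Track the counter's position through each out-shuffle:
40 → 4 → 7 → 13 → 25 → 49 → 22 → 43 → 10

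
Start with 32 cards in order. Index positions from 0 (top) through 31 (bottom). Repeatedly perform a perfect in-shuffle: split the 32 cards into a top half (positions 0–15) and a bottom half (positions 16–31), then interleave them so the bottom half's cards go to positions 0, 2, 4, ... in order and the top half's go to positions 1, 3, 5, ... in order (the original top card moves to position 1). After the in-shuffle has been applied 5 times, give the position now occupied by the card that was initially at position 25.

6

Track the card's position through each in-shuffle:
25 → 18 → 4 → 9 → 19 → 6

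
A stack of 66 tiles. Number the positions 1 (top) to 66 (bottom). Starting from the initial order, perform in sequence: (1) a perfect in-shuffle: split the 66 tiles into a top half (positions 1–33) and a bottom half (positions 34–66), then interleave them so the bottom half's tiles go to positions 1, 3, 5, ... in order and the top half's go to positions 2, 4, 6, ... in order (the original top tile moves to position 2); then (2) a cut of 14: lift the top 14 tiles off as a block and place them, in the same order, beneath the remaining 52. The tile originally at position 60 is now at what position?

Track the tile from position 60 forward through each operation:
  after op 1 (in-shuffle): 60 → 53
  after op 2 (cut 14): 53 → 39

39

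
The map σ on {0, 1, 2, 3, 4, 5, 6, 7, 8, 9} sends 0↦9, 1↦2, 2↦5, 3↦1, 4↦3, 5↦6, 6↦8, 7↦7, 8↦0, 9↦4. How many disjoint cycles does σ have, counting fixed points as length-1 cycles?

2

Cycle decomposition: (0 9 4 3 1 2 5 6 8) (7).
2 cycles.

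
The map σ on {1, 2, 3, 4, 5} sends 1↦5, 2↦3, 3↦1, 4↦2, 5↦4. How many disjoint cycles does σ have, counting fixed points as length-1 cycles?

Cycle decomposition: (1 5 4 2 3).
1 cycle.

1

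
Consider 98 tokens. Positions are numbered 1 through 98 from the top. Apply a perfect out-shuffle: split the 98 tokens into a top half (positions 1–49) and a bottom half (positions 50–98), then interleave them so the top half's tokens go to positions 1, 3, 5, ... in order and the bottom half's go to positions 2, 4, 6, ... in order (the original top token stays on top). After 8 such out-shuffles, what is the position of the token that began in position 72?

Track the token's position through each out-shuffle:
72 → 46 → 91 → 84 → 70 → 42 → 83 → 68 → 38

38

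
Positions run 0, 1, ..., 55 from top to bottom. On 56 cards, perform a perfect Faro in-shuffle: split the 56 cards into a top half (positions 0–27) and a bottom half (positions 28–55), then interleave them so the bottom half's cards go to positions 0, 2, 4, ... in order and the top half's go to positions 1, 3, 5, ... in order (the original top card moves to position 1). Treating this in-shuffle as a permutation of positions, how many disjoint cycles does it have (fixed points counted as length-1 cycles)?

Trace each unvisited position around until it returns:
(0 1 3 7 15 31 ... len 18) (2 5 11 23 47 38 ... len 18) (4 9 19 39 22 45 ... len 18) (18 37)
4 cycles in total.

4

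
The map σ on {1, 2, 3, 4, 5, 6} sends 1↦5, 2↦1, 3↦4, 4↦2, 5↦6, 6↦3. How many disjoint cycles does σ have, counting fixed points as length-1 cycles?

Cycle decomposition: (1 5 6 3 4 2).
1 cycle.

1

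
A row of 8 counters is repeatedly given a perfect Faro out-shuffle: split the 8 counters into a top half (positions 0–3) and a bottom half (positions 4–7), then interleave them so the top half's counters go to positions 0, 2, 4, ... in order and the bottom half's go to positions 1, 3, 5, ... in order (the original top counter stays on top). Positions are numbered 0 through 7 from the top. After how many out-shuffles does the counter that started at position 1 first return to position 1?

3

Follow position 1 under repeated out-shuffles:
1 → 2 → 4 → 1
It first returns after 3 out-shuffles.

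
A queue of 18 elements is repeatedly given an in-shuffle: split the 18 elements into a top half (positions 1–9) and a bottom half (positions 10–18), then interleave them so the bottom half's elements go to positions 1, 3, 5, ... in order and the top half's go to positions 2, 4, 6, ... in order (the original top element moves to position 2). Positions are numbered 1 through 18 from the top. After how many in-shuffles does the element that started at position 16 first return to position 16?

18

Follow position 16 under repeated in-shuffles:
16 → 13 → 7 → 14 → 9 → 18 → 17 → 15 → 11 → 3 → 6 → 12 → 5 → 10 → 1 → 2 → 4 → 8 → 16
It first returns after 18 in-shuffles.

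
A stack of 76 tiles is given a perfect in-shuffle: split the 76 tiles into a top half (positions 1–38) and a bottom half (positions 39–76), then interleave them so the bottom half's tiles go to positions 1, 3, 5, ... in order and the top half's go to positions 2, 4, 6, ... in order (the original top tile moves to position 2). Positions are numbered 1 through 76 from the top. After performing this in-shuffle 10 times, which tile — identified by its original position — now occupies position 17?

61

Work backwards from position 17, undoing one in-shuffle at a time:
17 ← 47 ← 62 ← 31 ← 54 ← 27 ← 52 ← 26 ← 13 ← 45 ← 61
So the tile now at position 17 started at position 61.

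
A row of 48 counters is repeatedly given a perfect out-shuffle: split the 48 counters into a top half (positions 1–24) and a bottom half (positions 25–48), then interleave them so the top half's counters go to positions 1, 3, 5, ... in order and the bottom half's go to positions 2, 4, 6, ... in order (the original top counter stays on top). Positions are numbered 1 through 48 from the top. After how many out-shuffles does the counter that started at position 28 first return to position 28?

Follow position 28 under repeated out-shuffles:
28 → 8 → 15 → 29 → 10 → 19 → 37 → 26 → ... → 28 (length 23)
It first returns after 23 out-shuffles.

23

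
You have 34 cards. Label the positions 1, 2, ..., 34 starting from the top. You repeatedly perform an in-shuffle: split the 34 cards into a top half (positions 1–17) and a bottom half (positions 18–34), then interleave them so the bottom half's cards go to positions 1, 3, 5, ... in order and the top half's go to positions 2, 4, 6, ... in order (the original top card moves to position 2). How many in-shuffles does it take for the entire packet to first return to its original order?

The in-shuffle permutes the 34 positions with cycle lengths [3, 3, 4, 12, 12].
Every card is home exactly when every cycle has completed a whole number of laps, i.e. after lcm(3, 4, 12) = 12 in-shuffles.

12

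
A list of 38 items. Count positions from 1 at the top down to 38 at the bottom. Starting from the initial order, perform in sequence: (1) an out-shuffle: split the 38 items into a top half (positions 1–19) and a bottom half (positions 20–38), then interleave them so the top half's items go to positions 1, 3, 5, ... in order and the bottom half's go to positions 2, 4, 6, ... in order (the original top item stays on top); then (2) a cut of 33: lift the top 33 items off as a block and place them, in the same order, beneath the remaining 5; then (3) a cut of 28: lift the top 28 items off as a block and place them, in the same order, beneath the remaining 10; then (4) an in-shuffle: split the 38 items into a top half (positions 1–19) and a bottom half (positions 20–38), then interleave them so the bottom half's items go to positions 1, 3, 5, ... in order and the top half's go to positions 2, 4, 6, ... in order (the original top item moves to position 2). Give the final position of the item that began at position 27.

23

Track the item from position 27 forward through each operation:
  after op 1 (out-shuffle): 27 → 16
  after op 2 (cut 33): 16 → 21
  after op 3 (cut 28): 21 → 31
  after op 4 (in-shuffle): 31 → 23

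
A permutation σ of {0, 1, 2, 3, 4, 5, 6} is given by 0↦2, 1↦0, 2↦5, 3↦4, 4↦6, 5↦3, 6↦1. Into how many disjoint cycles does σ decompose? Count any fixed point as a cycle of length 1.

Cycle decomposition: (0 2 5 3 4 6 1).
1 cycle.

1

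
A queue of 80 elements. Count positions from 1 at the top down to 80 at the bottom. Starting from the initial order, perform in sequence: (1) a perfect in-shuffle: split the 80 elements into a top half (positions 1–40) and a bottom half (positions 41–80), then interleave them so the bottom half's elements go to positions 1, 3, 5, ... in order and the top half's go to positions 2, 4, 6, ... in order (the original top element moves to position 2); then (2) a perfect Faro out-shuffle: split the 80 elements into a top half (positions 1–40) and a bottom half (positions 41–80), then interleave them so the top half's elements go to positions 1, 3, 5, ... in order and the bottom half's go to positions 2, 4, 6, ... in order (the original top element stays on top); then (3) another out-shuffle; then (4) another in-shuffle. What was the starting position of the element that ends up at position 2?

41

Undo the operations in reverse order, starting from position 2:
  undo op 4 (in-shuffle, from top half): 2 ← 1
  undo op 3 (out-shuffle, from top half): 1 ← 1
  undo op 2 (out-shuffle, from top half): 1 ← 1
  undo op 1 (in-shuffle, from bottom half): 1 ← 41
So the element at position 2 came from original position 41.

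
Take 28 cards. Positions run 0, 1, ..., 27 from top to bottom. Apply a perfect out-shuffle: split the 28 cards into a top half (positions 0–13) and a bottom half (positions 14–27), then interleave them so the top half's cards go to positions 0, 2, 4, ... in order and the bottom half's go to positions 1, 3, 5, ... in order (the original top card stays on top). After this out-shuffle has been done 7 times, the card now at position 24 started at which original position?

Work backwards from position 24, undoing one out-shuffle at a time:
24 ← 12 ← 6 ← 3 ← 15 ← 21 ← 24 ← 12
So the card now at position 24 started at position 12.

12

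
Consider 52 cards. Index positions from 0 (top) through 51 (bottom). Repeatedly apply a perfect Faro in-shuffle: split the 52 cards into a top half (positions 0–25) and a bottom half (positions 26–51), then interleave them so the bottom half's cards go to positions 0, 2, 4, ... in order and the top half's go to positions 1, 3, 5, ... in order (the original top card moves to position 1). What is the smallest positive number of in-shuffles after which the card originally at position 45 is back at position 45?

Follow position 45 under repeated in-shuffles:
45 → 38 → 24 → 49 → 46 → 40 → 28 → 4 → ... → 45 (length 52)
It first returns after 52 in-shuffles.

52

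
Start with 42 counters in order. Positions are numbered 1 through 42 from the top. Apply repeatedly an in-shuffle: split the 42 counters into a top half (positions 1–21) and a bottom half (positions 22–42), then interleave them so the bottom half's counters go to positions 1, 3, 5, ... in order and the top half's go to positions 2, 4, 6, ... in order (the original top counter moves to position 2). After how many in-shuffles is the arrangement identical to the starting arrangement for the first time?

The in-shuffle permutes the 42 positions with cycle lengths [14, 14, 14].
Every counter is home exactly when every cycle has completed a whole number of laps, i.e. after lcm(14) = 14 in-shuffles.

14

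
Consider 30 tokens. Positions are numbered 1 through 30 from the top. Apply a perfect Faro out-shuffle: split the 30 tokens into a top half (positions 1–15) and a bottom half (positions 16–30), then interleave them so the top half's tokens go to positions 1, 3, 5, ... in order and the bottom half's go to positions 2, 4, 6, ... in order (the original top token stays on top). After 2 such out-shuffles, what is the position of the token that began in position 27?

Track the token's position through each out-shuffle:
27 → 24 → 18

18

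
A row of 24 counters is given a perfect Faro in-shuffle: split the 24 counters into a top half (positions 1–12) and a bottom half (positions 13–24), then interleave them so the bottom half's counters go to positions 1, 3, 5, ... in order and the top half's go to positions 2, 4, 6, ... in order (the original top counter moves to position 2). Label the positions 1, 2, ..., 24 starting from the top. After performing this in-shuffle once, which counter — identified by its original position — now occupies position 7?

Work backwards from position 7, undoing one in-shuffle at a time:
7 ← 16
So the counter now at position 7 started at position 16.

16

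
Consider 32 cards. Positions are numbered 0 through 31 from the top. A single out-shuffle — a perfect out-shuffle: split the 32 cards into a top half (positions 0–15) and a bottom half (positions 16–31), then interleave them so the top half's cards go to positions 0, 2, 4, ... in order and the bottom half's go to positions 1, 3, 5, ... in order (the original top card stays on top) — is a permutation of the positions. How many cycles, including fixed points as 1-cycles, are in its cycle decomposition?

8

Trace each unvisited position around until it returns:
(0) (1 2 4 8 16) (3 6 12 24 17) (5 10 20 9 18) (7 14 28 25 19) (11 22 13 26 21) (15 30 29 27 23) (31)
8 cycles in total.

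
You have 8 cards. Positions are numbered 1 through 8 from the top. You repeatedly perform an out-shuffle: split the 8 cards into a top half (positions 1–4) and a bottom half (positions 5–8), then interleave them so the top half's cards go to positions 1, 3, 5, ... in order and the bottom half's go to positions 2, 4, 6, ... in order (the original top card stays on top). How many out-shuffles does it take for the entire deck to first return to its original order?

The out-shuffle permutes the 8 positions with cycle lengths [1, 1, 3, 3].
Every card is home exactly when every cycle has completed a whole number of laps, i.e. after lcm(1, 3) = 3 out-shuffles.

3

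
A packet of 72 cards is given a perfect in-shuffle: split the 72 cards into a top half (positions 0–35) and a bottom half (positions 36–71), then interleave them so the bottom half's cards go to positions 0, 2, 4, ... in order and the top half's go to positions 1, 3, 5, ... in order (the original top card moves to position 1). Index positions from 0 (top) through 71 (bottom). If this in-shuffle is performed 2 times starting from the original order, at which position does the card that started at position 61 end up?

28

Track the card's position through each in-shuffle:
61 → 50 → 28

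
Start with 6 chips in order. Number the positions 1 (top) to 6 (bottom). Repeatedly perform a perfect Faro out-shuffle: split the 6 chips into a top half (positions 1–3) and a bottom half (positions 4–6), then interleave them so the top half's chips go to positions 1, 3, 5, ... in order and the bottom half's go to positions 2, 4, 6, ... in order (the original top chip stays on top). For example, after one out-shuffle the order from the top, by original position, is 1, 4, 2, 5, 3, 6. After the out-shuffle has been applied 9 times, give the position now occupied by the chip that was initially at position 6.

Position 6 is a fixed point of every out-shuffle, so the chip never moves.

6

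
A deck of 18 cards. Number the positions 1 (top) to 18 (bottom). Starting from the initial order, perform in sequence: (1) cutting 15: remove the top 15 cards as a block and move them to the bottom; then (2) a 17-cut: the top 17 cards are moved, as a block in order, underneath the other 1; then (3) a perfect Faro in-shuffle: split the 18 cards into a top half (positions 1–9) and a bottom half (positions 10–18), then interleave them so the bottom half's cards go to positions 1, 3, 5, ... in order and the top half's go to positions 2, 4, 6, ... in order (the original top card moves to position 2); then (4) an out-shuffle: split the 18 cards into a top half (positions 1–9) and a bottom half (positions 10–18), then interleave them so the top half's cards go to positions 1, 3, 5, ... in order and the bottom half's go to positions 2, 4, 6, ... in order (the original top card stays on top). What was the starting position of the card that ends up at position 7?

16

Undo the operations in reverse order, starting from position 7:
  undo op 4 (out-shuffle, from top half): 7 ← 4
  undo op 3 (in-shuffle, from top half): 4 ← 2
  undo op 2 (cut 17): 2 ← 1
  undo op 1 (cut 15): 1 ← 16
So the card at position 7 came from original position 16.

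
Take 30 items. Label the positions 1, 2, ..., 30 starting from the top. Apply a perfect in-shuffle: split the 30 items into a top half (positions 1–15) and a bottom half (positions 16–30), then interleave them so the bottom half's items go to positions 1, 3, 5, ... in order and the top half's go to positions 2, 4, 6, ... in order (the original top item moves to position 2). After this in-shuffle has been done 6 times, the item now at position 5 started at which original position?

Work backwards from position 5, undoing one in-shuffle at a time:
5 ← 18 ← 9 ← 20 ← 10 ← 5 ← 18
So the item now at position 5 started at position 18.

18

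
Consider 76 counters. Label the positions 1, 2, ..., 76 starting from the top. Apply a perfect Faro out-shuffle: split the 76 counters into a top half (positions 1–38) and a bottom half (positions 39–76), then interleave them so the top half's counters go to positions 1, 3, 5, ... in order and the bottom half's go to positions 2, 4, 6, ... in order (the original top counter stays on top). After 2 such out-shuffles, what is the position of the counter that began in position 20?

Track the counter's position through each out-shuffle:
20 → 39 → 2

2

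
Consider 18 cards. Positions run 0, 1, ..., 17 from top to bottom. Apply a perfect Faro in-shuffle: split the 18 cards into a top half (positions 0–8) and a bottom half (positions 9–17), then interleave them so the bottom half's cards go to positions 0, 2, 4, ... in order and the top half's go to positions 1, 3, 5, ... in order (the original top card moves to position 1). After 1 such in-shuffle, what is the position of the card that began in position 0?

Track the card's position through each in-shuffle:
0 → 1

1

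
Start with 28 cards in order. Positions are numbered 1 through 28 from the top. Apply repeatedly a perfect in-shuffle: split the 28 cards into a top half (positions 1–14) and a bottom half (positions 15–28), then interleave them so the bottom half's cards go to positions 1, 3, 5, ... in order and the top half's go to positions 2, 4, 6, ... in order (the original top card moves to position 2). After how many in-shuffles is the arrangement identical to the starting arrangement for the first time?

The in-shuffle permutes the 28 positions with cycle lengths [28].
Every card is home exactly when every cycle has completed a whole number of laps, i.e. after lcm(28) = 28 in-shuffles.

28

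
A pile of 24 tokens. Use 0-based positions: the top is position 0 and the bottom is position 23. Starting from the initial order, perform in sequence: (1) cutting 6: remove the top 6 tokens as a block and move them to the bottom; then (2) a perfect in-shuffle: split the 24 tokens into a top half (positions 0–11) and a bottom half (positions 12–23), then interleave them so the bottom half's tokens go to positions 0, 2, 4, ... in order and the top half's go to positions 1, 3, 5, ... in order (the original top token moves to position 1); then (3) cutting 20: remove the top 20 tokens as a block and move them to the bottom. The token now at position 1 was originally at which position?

Undo the operations in reverse order, starting from position 1:
  undo op 3 (cut 20): 1 ← 21
  undo op 2 (in-shuffle, from top half): 21 ← 10
  undo op 1 (cut 6): 10 ← 16
So the token at position 1 came from original position 16.

16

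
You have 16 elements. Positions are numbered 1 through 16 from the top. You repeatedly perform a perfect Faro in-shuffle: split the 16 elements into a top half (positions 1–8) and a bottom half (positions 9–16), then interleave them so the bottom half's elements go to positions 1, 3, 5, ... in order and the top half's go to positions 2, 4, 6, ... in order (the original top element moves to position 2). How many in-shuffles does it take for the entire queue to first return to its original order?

8

The in-shuffle permutes the 16 positions with cycle lengths [8, 8].
Every element is home exactly when every cycle has completed a whole number of laps, i.e. after lcm(8) = 8 in-shuffles.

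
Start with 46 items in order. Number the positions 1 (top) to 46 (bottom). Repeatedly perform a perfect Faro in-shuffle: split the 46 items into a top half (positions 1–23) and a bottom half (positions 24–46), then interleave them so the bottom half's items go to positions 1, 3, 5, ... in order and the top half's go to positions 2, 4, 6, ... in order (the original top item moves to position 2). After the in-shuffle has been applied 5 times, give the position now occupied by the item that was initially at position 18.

12

Track the item's position through each in-shuffle:
18 → 36 → 25 → 3 → 6 → 12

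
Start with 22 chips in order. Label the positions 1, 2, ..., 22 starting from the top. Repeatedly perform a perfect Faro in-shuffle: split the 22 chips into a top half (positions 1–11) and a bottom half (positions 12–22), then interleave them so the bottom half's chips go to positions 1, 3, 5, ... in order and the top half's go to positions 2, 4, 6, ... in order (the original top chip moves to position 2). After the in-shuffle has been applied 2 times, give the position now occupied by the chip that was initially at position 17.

Track the chip's position through each in-shuffle:
17 → 11 → 22

22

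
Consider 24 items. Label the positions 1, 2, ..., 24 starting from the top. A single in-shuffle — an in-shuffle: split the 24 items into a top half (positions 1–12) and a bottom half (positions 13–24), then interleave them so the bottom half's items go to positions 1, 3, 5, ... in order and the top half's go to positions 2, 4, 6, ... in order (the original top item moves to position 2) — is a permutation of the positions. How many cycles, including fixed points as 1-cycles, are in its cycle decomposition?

2

Trace each unvisited position around until it returns:
(1 2 4 8 16 7 ... len 20) (5 10 20 15)
2 cycles in total.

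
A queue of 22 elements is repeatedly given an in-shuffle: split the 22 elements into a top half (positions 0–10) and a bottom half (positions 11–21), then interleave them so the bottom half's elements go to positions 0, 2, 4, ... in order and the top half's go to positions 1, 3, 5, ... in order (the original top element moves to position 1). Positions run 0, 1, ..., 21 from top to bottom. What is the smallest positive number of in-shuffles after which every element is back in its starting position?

11

The in-shuffle permutes the 22 positions with cycle lengths [11, 11].
Every element is home exactly when every cycle has completed a whole number of laps, i.e. after lcm(11) = 11 in-shuffles.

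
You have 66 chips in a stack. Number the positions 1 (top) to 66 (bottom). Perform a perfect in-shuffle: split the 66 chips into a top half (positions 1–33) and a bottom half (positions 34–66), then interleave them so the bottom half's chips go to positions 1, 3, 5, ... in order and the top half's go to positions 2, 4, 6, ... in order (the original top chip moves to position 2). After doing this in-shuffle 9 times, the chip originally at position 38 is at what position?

Track the chip's position through each in-shuffle:
38 → 9 → 18 → 36 → 5 → 10 → 20 → 40 → 13 → 26

26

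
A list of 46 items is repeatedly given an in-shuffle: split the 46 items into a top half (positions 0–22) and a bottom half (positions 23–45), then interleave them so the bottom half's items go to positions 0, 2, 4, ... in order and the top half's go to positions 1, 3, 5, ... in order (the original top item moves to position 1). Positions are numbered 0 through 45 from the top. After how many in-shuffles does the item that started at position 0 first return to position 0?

23

Follow position 0 under repeated in-shuffles:
0 → 1 → 3 → 7 → 15 → 31 → 16 → 33 → ... → 0 (length 23)
It first returns after 23 in-shuffles.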